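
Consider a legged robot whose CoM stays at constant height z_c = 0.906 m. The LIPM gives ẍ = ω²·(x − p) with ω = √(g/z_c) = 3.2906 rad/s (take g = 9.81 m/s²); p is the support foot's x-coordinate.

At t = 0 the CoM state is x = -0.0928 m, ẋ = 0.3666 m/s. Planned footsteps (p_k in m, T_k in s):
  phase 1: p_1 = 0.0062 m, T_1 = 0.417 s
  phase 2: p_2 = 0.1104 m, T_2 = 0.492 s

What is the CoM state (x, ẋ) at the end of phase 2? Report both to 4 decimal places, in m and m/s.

x = -0.0447, ẋ = -0.4076

phase 1: p=0.0062, T=0.417, ωT=1.372180, cosh=2.098747, sinh=1.845193; start (x,ẋ)=(-0.092800, 0.366600) → end (x,ẋ)=(0.003994, 0.168293)
phase 2: p=0.1104, T=0.492, ωT=1.618975, cosh=2.623008, sinh=2.424906; start (x,ẋ)=(0.003994, 0.168293) → end (x,ẋ)=(-0.044686, -0.407623)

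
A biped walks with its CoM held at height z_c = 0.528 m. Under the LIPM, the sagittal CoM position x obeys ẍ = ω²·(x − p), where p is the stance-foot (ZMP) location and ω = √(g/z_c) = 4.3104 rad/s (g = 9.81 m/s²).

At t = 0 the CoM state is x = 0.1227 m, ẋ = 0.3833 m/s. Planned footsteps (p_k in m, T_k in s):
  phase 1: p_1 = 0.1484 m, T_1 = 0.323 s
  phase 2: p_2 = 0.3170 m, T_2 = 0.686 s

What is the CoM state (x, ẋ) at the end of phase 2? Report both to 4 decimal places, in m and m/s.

phase 1: p=0.1484, T=0.323, ωT=1.392259, cosh=2.136222, sinh=1.887709; start (x,ẋ)=(0.122700, 0.383300) → end (x,ẋ)=(0.261363, 0.609699)
phase 2: p=0.3170, T=0.686, ωT=2.956934, cosh=9.645440, sinh=9.593462; start (x,ẋ)=(0.261363, 0.609699) → end (x,ẋ)=(1.137331, 3.580112)

x = 1.1373, ẋ = 3.5801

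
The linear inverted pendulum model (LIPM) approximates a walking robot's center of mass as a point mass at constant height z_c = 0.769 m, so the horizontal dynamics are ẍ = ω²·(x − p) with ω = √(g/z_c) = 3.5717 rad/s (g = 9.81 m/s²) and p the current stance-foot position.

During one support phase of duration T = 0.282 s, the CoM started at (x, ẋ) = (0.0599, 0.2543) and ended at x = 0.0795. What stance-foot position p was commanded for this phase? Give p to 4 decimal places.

p = 0.1775

ωT = 3.5717·0.282 = 1.007219; cosh(ωT) = 1.551605, sinh(ωT) = 1.186372
x(T) = p + (x₀−p)·cosh(ωT) + (ẋ₀/ω)·sinh(ωT) ⇒ p·(1 − cosh) = x(T) − x₀·cosh − (ẋ₀/ω)·sinh
numerator   = 0.0795 − (0.0599)·1.551605 − (0.2543/3.5717)·1.186372 = -0.097909
denominator = 1 − 1.551605 = -0.551605
p = -0.097909 / -0.551605 = 0.1775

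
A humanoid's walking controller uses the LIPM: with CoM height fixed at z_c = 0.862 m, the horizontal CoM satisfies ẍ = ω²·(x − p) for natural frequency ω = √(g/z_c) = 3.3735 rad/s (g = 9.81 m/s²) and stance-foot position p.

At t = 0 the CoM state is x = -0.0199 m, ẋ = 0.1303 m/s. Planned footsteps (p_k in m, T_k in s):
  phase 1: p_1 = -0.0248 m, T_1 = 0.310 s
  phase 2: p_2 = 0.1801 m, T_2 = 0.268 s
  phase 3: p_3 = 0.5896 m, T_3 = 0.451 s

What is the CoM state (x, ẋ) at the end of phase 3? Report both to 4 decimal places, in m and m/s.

phase 1: p=-0.0248, T=0.310, ωT=1.045785, cosh=1.598524, sinh=1.247108; start (x,ẋ)=(-0.019900, 0.130300) → end (x,ẋ)=(0.031202, 0.228903)
phase 2: p=0.1801, T=0.268, ωT=0.904098, cosh=1.437305, sinh=1.032398; start (x,ẋ)=(0.031202, 0.228903) → end (x,ẋ)=(0.036139, -0.189579)
phase 3: p=0.5896, T=0.451, ωT=1.521448, cosh=2.398624, sinh=2.180229; start (x,ẋ)=(0.036139, -0.189579) → end (x,ẋ)=(-0.860466, -4.525434)

x = -0.8605, ẋ = -4.5254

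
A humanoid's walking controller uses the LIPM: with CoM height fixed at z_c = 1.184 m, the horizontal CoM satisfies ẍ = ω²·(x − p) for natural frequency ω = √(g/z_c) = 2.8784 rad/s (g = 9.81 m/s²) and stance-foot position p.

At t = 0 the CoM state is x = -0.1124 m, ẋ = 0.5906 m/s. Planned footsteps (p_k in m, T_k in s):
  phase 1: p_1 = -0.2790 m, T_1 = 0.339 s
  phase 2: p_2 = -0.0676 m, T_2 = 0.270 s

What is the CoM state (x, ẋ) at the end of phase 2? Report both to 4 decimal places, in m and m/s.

phase 1: p=-0.2790, T=0.339, ωT=0.975778, cosh=1.515064, sinh=1.138165; start (x,ẋ)=(-0.112400, 0.590600) → end (x,ẋ)=(0.206942, 1.440594)
phase 2: p=-0.0676, T=0.270, ωT=0.777168, cosh=1.317505, sinh=0.857799; start (x,ẋ)=(0.206942, 1.440594) → end (x,ẋ)=(0.723426, 2.575859)

x = 0.7234, ẋ = 2.5759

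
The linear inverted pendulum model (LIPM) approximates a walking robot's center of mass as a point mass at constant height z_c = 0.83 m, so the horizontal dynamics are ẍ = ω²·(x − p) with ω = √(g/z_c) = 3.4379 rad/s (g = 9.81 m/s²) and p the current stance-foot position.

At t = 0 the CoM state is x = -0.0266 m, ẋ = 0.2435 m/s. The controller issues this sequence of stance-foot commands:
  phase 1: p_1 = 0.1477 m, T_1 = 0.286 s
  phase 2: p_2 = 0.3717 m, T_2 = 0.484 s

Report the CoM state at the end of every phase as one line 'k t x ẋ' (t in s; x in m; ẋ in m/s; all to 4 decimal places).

1 0.2860 -0.0364 -0.3178
2 0.7700 -0.9798 -4.4407

phase 1: p=0.1477, T=0.286, ωT=0.983239, cosh=1.523599, sinh=1.149502; start (x,ẋ)=(-0.026600, 0.243500) → end (x,ẋ)=(-0.036446, -0.317815)
phase 2: p=0.3717, T=0.484, ωT=1.663944, cosh=2.734742, sinh=2.545351; start (x,ẋ)=(-0.036446, -0.317815) → end (x,ẋ)=(-0.979778, -4.440692)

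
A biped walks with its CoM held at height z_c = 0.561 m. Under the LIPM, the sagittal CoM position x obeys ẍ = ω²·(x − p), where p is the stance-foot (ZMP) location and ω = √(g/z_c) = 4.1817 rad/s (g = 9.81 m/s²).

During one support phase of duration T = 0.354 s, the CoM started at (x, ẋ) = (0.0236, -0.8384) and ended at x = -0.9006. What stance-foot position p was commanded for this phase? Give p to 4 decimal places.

ωT = 4.1817·0.354 = 1.480322; cosh(ωT) = 2.310962, sinh(ωT) = 2.083398
x(T) = p + (x₀−p)·cosh(ωT) + (ẋ₀/ω)·sinh(ωT) ⇒ p·(1 − cosh) = x(T) − x₀·cosh − (ẋ₀/ω)·sinh
numerator   = -0.9006 − (0.0236)·2.310962 − (-0.8384/4.1817)·2.083398 = -0.537433
denominator = 1 − 2.310962 = -1.310962
p = -0.537433 / -1.310962 = 0.4100

p = 0.4100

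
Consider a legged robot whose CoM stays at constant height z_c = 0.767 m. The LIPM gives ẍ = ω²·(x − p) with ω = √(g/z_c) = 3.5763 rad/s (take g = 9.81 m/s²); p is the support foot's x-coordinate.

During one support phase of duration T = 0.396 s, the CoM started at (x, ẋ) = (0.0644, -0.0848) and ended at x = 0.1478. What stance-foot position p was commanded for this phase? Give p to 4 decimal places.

p = -0.0451

ωT = 3.5763·0.396 = 1.416215; cosh(ωT) = 2.182060, sinh(ωT) = 1.939430
x(T) = p + (x₀−p)·cosh(ωT) + (ẋ₀/ω)·sinh(ωT) ⇒ p·(1 − cosh) = x(T) − x₀·cosh − (ẋ₀/ω)·sinh
numerator   = 0.1478 − (0.0644)·2.182060 − (-0.0848/3.5763)·1.939430 = 0.053262
denominator = 1 − 2.182060 = -1.182060
p = 0.053262 / -1.182060 = -0.0451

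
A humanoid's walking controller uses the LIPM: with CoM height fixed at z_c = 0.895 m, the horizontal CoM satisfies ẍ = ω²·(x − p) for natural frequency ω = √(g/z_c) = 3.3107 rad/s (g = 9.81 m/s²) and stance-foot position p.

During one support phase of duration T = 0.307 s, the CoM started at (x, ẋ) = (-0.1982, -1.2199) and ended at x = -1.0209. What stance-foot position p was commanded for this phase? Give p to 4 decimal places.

ωT = 3.3107·0.307 = 1.016385; cosh(ωT) = 1.562544, sinh(ωT) = 1.200643
x(T) = p + (x₀−p)·cosh(ωT) + (ẋ₀/ω)·sinh(ωT) ⇒ p·(1 − cosh) = x(T) − x₀·cosh − (ẋ₀/ω)·sinh
numerator   = -1.0209 − (-0.1982)·1.562544 − (-1.2199/3.3107)·1.200643 = -0.268800
denominator = 1 − 1.562544 = -0.562544
p = -0.268800 / -0.562544 = 0.4778

p = 0.4778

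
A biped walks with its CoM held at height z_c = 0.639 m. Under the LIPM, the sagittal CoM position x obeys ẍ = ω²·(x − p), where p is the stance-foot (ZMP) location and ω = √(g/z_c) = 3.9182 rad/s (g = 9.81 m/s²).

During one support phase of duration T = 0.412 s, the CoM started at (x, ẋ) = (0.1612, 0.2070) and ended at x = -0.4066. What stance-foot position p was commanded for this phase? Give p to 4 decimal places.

p = 0.5926

ωT = 3.9182·0.412 = 1.614298; cosh(ωT) = 2.611696, sinh(ωT) = 2.412666
x(T) = p + (x₀−p)·cosh(ωT) + (ẋ₀/ω)·sinh(ωT) ⇒ p·(1 − cosh) = x(T) − x₀·cosh − (ẋ₀/ω)·sinh
numerator   = -0.4066 − (0.1612)·2.611696 − (0.2070/3.9182)·2.412666 = -0.955067
denominator = 1 − 2.611696 = -1.611696
p = -0.955067 / -1.611696 = 0.5926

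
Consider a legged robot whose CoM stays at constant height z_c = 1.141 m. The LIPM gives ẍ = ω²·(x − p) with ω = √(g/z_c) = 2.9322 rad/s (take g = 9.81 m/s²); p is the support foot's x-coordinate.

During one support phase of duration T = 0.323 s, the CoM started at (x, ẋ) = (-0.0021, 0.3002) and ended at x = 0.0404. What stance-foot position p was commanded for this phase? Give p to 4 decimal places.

ωT = 2.9322·0.323 = 0.947101; cosh(ωT) = 1.483044, sinh(ωT) = 1.095180
x(T) = p + (x₀−p)·cosh(ωT) + (ẋ₀/ω)·sinh(ωT) ⇒ p·(1 − cosh) = x(T) − x₀·cosh − (ẋ₀/ω)·sinh
numerator   = 0.0404 − (-0.0021)·1.483044 − (0.3002/2.9322)·1.095180 = -0.068611
denominator = 1 − 1.483044 = -0.483044
p = -0.068611 / -0.483044 = 0.1420

p = 0.1420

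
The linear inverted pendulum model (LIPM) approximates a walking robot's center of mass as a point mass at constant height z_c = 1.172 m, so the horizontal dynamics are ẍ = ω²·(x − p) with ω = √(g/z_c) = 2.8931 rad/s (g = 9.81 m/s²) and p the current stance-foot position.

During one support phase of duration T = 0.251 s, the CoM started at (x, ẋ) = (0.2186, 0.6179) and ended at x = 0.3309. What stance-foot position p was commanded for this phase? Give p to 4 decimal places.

ωT = 2.8931·0.251 = 0.726168; cosh(ωT) = 1.275452, sinh(ωT) = 0.791693
x(T) = p + (x₀−p)·cosh(ωT) + (ẋ₀/ω)·sinh(ωT) ⇒ p·(1 − cosh) = x(T) − x₀·cosh − (ẋ₀/ω)·sinh
numerator   = 0.3309 − (0.2186)·1.275452 − (0.6179/2.8931)·0.791693 = -0.117001
denominator = 1 − 1.275452 = -0.275452
p = -0.117001 / -0.275452 = 0.4248

p = 0.4248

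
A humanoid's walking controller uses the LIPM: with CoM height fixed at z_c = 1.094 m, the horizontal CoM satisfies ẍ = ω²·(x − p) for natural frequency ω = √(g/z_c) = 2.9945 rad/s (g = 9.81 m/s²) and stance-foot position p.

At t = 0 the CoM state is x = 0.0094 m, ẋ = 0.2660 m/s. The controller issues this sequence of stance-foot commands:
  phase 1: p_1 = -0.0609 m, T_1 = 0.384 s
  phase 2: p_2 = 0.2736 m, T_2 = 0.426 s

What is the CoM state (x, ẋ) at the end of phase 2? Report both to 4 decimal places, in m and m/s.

phase 1: p=-0.0609, T=0.384, ωT=1.149888, cosh=1.737256, sinh=1.420583; start (x,ẋ)=(0.009400, 0.266000) → end (x,ẋ)=(0.187419, 0.761162)
phase 2: p=0.2736, T=0.426, ωT=1.275657, cosh=1.930150, sinh=1.650903; start (x,ẋ)=(0.187419, 0.761162) → end (x,ẋ)=(0.526895, 1.043109)

x = 0.5269, ẋ = 1.0431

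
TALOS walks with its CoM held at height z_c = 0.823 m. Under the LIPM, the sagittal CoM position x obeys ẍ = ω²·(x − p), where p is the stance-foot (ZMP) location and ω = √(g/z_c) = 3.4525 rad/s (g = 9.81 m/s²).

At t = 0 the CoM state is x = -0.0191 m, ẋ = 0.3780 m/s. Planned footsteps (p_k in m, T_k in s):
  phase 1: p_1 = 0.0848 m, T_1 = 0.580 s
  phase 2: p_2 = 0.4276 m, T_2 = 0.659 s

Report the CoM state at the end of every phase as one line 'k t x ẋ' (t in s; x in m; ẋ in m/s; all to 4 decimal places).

1 0.5800 0.0911 0.1212
2 1.2390 -1.0579 -4.9968

phase 1: p=0.0848, T=0.580, ωT=2.002450, cosh=3.771093, sinh=3.636089; start (x,ẋ)=(-0.019100, 0.378000) → end (x,ẋ)=(0.091084, 0.121154)
phase 2: p=0.4276, T=0.659, ωT=2.275197, cosh=4.916309, sinh=4.813532; start (x,ẋ)=(0.091084, 0.121154) → end (x,ẋ)=(-1.057902, -4.996835)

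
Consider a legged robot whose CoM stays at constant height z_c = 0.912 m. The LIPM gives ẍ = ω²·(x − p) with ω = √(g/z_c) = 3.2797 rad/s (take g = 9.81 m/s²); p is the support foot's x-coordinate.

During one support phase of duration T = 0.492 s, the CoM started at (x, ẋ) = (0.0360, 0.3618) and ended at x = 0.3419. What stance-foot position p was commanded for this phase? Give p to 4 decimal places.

ωT = 3.2797·0.492 = 1.613612; cosh(ωT) = 2.610041, sinh(ωT) = 2.410875
x(T) = p + (x₀−p)·cosh(ωT) + (ẋ₀/ω)·sinh(ωT) ⇒ p·(1 − cosh) = x(T) − x₀·cosh − (ẋ₀/ω)·sinh
numerator   = 0.3419 − (0.0360)·2.610041 − (0.3618/3.2797)·2.410875 = -0.018017
denominator = 1 − 2.610041 = -1.610041
p = -0.018017 / -1.610041 = 0.0112

p = 0.0112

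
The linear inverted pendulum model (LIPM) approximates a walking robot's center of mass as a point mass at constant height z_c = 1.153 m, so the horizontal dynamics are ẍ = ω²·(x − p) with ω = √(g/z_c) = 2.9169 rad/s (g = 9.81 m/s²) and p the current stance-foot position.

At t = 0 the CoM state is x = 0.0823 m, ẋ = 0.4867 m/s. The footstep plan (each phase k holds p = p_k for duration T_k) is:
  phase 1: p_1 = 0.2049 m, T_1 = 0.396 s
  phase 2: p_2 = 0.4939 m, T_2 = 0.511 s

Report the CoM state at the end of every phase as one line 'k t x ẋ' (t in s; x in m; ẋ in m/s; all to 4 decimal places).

phase 1: p=0.2049, T=0.396, ωT=1.155092, cosh=1.744673, sinh=1.429644; start (x,ẋ)=(0.082300, 0.486700) → end (x,ẋ)=(0.229547, 0.337874)
phase 2: p=0.4939, T=0.511, ωT=1.490536, cosh=2.332363, sinh=2.107111; start (x,ẋ)=(0.229547, 0.337874) → end (x,ẋ)=(0.121406, -0.836731)

1 0.3960 0.2295 0.3379
2 0.9070 0.1214 -0.8367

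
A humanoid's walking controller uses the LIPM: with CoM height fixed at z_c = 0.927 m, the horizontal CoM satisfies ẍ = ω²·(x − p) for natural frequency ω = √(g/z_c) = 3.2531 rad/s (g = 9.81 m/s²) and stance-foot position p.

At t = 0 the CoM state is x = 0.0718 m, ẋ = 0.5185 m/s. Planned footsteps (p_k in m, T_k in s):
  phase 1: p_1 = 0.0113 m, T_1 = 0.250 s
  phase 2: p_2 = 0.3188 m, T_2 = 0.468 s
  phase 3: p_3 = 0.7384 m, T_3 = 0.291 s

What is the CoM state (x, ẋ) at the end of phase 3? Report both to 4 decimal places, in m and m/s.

phase 1: p=0.0113, T=0.250, ωT=0.813275, cosh=1.349343, sinh=0.905939; start (x,ẋ)=(0.071800, 0.518500) → end (x,ẋ)=(0.237330, 0.877934)
phase 2: p=0.3188, T=0.468, ωT=1.522451, cosh=2.400811, sinh=2.182634; start (x,ẋ)=(0.237330, 0.877934) → end (x,ẋ)=(0.712246, 1.529288)
phase 3: p=0.7384, T=0.291, ωT=0.946652, cosh=1.482553, sinh=1.094515; start (x,ẋ)=(0.712246, 1.529288) → end (x,ẋ)=(1.214159, 2.174128)

x = 1.2142, ẋ = 2.1741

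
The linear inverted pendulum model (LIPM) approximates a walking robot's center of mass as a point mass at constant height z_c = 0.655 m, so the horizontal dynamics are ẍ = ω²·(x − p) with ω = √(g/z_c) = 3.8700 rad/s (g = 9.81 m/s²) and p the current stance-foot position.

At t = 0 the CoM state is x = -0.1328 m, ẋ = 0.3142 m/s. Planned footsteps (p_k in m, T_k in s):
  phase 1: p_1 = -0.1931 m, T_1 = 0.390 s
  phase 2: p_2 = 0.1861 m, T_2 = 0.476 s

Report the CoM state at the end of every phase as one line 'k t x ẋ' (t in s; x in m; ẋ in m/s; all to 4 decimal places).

phase 1: p=-0.1931, T=0.390, ωT=1.509300, cosh=2.372314, sinh=2.151249; start (x,ẋ)=(-0.132800, 0.314200) → end (x,ẋ)=(0.124608, 1.247399)
phase 2: p=0.1861, T=0.476, ωT=1.842120, cosh=3.234191, sinh=3.075710; start (x,ẋ)=(0.124608, 1.247399) → end (x,ẋ)=(0.978601, 3.302381)

1 0.3900 0.1246 1.2474
2 0.8660 0.9786 3.3024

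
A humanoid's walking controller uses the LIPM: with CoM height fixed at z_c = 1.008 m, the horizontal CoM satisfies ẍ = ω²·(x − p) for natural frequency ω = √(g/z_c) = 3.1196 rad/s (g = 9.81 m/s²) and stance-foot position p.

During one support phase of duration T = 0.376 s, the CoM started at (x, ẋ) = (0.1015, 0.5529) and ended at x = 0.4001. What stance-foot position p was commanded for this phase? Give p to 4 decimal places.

ωT = 3.1196·0.376 = 1.172970; cosh(ωT) = 1.770511, sinh(ωT) = 1.461064
x(T) = p + (x₀−p)·cosh(ωT) + (ẋ₀/ω)·sinh(ωT) ⇒ p·(1 − cosh) = x(T) − x₀·cosh − (ẋ₀/ω)·sinh
numerator   = 0.4001 − (0.1015)·1.770511 − (0.5529/3.1196)·1.461064 = -0.038557
denominator = 1 − 1.770511 = -0.770511
p = -0.038557 / -0.770511 = 0.0500

p = 0.0500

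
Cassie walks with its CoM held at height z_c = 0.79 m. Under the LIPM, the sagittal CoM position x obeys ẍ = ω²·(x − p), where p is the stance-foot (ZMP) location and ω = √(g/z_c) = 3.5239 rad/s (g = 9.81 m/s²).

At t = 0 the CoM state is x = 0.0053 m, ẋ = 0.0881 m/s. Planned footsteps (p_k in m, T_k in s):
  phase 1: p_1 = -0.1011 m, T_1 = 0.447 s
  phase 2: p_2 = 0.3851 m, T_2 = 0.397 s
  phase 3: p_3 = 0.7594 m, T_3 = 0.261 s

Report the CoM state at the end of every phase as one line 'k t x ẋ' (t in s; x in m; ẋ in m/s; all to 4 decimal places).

1 0.4470 0.2248 1.0889
2 0.8440 0.6283 1.2654
3 1.1050 0.9477 1.3521

phase 1: p=-0.1011, T=0.447, ωT=1.575183, cosh=2.519298, sinh=2.312329; start (x,ẋ)=(0.005300, 0.088100) → end (x,ẋ)=(0.224763, 1.088942)
phase 2: p=0.3851, T=0.397, ωT=1.398988, cosh=2.148973, sinh=1.902126; start (x,ẋ)=(0.224763, 1.088942) → end (x,ẋ)=(0.628328, 1.265384)
phase 3: p=0.7594, T=0.261, ωT=0.919738, cosh=1.453628, sinh=1.055005; start (x,ẋ)=(0.628328, 1.265384) → end (x,ẋ)=(0.947708, 1.352108)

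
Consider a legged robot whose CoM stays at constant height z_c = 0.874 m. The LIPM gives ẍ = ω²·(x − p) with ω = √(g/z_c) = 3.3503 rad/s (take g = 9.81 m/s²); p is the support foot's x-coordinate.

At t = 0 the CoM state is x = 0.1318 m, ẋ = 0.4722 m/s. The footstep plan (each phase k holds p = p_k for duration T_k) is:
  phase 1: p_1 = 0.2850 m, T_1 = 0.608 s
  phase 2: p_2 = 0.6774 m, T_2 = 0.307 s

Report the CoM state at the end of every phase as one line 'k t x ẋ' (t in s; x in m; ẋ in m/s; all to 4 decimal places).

1 0.6080 0.2188 -0.0932
2 0.9150 -0.0798 -2.0209

phase 1: p=0.2850, T=0.608, ωT=2.036982, cosh=3.898929, sinh=3.768508; start (x,ẋ)=(0.131800, 0.472200) → end (x,ẋ)=(0.218827, -0.093172)
phase 2: p=0.6774, T=0.307, ωT=1.028542, cosh=1.577256, sinh=1.219729; start (x,ẋ)=(0.218827, -0.093172) → end (x,ẋ)=(-0.079808, -2.020894)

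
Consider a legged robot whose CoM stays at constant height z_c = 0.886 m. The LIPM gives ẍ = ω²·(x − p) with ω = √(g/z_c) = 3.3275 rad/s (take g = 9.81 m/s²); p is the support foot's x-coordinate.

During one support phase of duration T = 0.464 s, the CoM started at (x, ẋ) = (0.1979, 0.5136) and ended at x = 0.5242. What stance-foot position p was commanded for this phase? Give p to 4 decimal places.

p = 0.2108

ωT = 3.3275·0.464 = 1.543960; cosh(ωT) = 2.448316, sinh(ωT) = 2.234782
x(T) = p + (x₀−p)·cosh(ωT) + (ẋ₀/ω)·sinh(ωT) ⇒ p·(1 − cosh) = x(T) − x₀·cosh − (ẋ₀/ω)·sinh
numerator   = 0.5242 − (0.1979)·2.448316 − (0.5136/3.3275)·2.234782 = -0.305261
denominator = 1 − 2.448316 = -1.448316
p = -0.305261 / -1.448316 = 0.2108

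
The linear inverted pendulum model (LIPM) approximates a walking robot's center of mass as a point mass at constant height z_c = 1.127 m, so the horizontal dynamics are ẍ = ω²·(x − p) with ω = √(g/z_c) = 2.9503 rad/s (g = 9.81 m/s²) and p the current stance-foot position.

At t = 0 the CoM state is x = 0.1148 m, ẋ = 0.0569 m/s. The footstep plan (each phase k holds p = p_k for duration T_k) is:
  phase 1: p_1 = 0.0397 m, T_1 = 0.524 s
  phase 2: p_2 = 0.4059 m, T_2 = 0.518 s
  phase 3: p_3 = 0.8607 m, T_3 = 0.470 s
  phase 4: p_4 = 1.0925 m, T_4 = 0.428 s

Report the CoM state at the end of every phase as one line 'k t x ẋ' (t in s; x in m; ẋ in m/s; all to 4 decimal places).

phase 1: p=0.0397, T=0.524, ωT=1.545957, cosh=2.452784, sinh=2.239677; start (x,ẋ)=(0.114800, 0.056900) → end (x,ẋ)=(0.267099, 0.635803)
phase 2: p=0.4059, T=0.518, ωT=1.528255, cosh=2.413520, sinh=2.196607; start (x,ẋ)=(0.267099, 0.635803) → end (x,ẋ)=(0.544279, 0.635003)
phase 3: p=0.8607, T=0.470, ωT=1.386641, cosh=2.125650, sinh=1.875737; start (x,ẋ)=(0.544279, 0.635003) → end (x,ẋ)=(0.591821, -0.401274)
phase 4: p=1.0925, T=0.428, ωT=1.262728, cosh=1.908967, sinh=1.626086; start (x,ẋ)=(0.591821, -0.401274) → end (x,ẋ)=(-0.084445, -3.167995)

1 0.5240 0.2671 0.6358
2 1.0420 0.5443 0.6350
3 1.5120 0.5918 -0.4013
4 1.9400 -0.0844 -3.1680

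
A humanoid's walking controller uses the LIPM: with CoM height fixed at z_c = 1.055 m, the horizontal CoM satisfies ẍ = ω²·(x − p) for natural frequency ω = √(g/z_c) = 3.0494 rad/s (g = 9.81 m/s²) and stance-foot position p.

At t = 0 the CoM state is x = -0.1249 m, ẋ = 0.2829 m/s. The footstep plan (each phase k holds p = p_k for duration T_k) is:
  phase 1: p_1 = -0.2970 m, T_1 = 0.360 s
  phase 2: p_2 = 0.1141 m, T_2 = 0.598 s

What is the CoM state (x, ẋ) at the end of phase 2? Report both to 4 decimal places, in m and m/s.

x = 1.2687, ẋ = 3.7103

phase 1: p=-0.2970, T=0.360, ωT=1.097784, cosh=1.665563, sinh=1.331953; start (x,ẋ)=(-0.124900, 0.282900) → end (x,ẋ)=(0.113212, 1.170199)
phase 2: p=0.1141, T=0.598, ωT=1.823541, cosh=3.177603, sinh=3.016150; start (x,ẋ)=(0.113212, 1.170199) → end (x,ẋ)=(1.268717, 3.710259)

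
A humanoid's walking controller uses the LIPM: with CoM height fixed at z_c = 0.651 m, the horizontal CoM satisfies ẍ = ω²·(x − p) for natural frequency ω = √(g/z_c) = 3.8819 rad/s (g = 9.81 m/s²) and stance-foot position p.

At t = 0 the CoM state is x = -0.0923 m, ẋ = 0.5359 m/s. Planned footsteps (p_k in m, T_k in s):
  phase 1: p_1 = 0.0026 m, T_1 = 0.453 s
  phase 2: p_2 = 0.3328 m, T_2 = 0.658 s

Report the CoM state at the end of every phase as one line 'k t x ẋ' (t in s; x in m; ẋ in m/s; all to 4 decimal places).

1 0.4530 0.1077 0.5640
2 1.1110 -0.1946 -1.9354

phase 1: p=0.0026, T=0.453, ωT=1.758501, cosh=2.988016, sinh=2.815713; start (x,ẋ)=(-0.092300, 0.535900) → end (x,ẋ)=(0.107749, 0.563991)
phase 2: p=0.3328, T=0.658, ωT=2.554290, cosh=6.469957, sinh=6.392210; start (x,ẋ)=(0.107749, 0.563991) → end (x,ẋ)=(-0.194562, -1.935397)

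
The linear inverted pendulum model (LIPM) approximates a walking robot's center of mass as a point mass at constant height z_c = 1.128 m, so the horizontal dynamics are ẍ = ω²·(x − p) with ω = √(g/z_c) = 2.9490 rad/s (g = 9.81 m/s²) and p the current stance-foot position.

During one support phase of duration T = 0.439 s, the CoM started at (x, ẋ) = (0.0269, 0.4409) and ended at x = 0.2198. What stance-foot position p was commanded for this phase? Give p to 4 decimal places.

p = 0.0887

ωT = 2.9490·0.439 = 1.294611; cosh(ωT) = 1.961790, sinh(ωT) = 1.687786
x(T) = p + (x₀−p)·cosh(ωT) + (ẋ₀/ω)·sinh(ωT) ⇒ p·(1 − cosh) = x(T) − x₀·cosh − (ẋ₀/ω)·sinh
numerator   = 0.2198 − (0.0269)·1.961790 − (0.4409/2.9490)·1.687786 = -0.085310
denominator = 1 − 1.961790 = -0.961790
p = -0.085310 / -0.961790 = 0.0887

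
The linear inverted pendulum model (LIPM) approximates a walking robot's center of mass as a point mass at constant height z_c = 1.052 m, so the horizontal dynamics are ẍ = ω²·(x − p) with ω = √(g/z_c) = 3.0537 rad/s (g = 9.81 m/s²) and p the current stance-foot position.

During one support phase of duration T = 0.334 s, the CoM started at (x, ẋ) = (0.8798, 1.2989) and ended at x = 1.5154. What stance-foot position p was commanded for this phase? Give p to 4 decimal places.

p = 0.6636

ωT = 3.0537·0.334 = 1.019936; cosh(ωT) = 1.566817, sinh(ωT) = 1.206199
x(T) = p + (x₀−p)·cosh(ωT) + (ẋ₀/ω)·sinh(ωT) ⇒ p·(1 − cosh) = x(T) − x₀·cosh − (ẋ₀/ω)·sinh
numerator   = 1.5154 − (0.8798)·1.566817 − (1.2989/3.0537)·1.206199 = -0.376146
denominator = 1 − 1.566817 = -0.566817
p = -0.376146 / -0.566817 = 0.6636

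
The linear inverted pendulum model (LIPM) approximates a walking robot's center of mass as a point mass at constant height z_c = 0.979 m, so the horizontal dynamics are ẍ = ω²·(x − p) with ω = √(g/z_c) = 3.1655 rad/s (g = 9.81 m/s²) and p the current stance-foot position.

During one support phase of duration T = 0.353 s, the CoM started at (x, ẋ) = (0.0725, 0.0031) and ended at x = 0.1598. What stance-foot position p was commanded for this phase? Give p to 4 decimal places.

ωT = 3.1655·0.353 = 1.117422; cosh(ωT) = 1.692042, sinh(ωT) = 1.364920
x(T) = p + (x₀−p)·cosh(ωT) + (ẋ₀/ω)·sinh(ωT) ⇒ p·(1 − cosh) = x(T) − x₀·cosh − (ẋ₀/ω)·sinh
numerator   = 0.1598 − (0.0725)·1.692042 − (0.0031/3.1655)·1.364920 = 0.035790
denominator = 1 − 1.692042 = -0.692042
p = 0.035790 / -0.692042 = -0.0517

p = -0.0517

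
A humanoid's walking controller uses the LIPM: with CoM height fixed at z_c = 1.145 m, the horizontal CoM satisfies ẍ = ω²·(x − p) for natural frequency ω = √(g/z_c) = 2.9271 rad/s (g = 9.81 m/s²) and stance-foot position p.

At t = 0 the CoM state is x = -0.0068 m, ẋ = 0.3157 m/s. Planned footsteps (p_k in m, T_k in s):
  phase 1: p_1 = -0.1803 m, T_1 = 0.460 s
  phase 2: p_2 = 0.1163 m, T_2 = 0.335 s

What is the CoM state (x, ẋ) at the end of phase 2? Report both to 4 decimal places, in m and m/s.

x = 1.1101, ẋ = 3.2159

phase 1: p=-0.1803, T=0.460, ωT=1.346466, cosh=2.051988, sinh=1.791830; start (x,ẋ)=(-0.006800, 0.315700) → end (x,ẋ)=(0.368976, 1.557797)
phase 2: p=0.1163, T=0.335, ωT=0.980579, cosh=1.520546, sinh=1.145452; start (x,ẋ)=(0.368976, 1.557797) → end (x,ẋ)=(1.110113, 3.215888)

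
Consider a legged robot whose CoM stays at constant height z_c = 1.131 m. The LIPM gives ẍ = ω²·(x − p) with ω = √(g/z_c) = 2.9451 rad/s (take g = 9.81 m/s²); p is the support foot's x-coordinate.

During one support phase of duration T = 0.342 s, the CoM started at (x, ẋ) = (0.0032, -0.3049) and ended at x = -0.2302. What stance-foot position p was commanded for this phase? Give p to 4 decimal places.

p = 0.2037

ωT = 2.9451·0.342 = 1.007224; cosh(ωT) = 1.551611, sinh(ωT) = 1.186379
x(T) = p + (x₀−p)·cosh(ωT) + (ẋ₀/ω)·sinh(ωT) ⇒ p·(1 − cosh) = x(T) − x₀·cosh − (ẋ₀/ω)·sinh
numerator   = -0.2302 − (0.0032)·1.551611 − (-0.3049/2.9451)·1.186379 = -0.112342
denominator = 1 − 1.551611 = -0.551611
p = -0.112342 / -0.551611 = 0.2037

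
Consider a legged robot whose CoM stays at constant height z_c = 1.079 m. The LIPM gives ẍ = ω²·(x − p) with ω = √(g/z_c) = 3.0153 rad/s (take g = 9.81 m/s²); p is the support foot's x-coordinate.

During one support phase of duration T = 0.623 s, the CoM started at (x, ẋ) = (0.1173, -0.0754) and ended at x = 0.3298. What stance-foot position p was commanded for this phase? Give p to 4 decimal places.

ωT = 3.0153·0.623 = 1.878532; cosh(ωT) = 3.348353, sinh(ωT) = 3.195538
x(T) = p + (x₀−p)·cosh(ωT) + (ẋ₀/ω)·sinh(ωT) ⇒ p·(1 − cosh) = x(T) − x₀·cosh − (ẋ₀/ω)·sinh
numerator   = 0.3298 − (0.1173)·3.348353 − (-0.0754/3.0153)·3.195538 = 0.016945
denominator = 1 − 3.348353 = -2.348353
p = 0.016945 / -2.348353 = -0.0072

p = -0.0072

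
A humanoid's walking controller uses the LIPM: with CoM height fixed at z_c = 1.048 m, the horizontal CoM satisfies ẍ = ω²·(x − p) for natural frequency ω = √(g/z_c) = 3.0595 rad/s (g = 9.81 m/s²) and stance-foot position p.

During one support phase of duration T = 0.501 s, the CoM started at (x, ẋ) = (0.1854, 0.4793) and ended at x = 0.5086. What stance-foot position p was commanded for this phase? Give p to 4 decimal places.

ωT = 3.0595·0.501 = 1.532809; cosh(ωT) = 2.423549, sinh(ωT) = 2.207621
x(T) = p + (x₀−p)·cosh(ωT) + (ẋ₀/ω)·sinh(ωT) ⇒ p·(1 − cosh) = x(T) − x₀·cosh − (ẋ₀/ω)·sinh
numerator   = 0.5086 − (0.1854)·2.423549 − (0.4793/3.0595)·2.207621 = -0.286571
denominator = 1 − 2.423549 = -1.423549
p = -0.286571 / -1.423549 = 0.2013

p = 0.2013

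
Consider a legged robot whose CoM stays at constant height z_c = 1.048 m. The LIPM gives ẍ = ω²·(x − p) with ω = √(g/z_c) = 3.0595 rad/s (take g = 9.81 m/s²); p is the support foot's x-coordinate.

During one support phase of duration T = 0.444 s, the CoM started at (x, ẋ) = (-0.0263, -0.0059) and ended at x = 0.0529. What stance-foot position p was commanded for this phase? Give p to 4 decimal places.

ωT = 3.0595·0.444 = 1.358418; cosh(ωT) = 2.073551, sinh(ωT) = 1.816484
x(T) = p + (x₀−p)·cosh(ωT) + (ẋ₀/ω)·sinh(ωT) ⇒ p·(1 − cosh) = x(T) − x₀·cosh − (ẋ₀/ω)·sinh
numerator   = 0.0529 − (-0.0263)·2.073551 − (-0.0059/3.0595)·1.816484 = 0.110937
denominator = 1 − 2.073551 = -1.073551
p = 0.110937 / -1.073551 = -0.1033

p = -0.1033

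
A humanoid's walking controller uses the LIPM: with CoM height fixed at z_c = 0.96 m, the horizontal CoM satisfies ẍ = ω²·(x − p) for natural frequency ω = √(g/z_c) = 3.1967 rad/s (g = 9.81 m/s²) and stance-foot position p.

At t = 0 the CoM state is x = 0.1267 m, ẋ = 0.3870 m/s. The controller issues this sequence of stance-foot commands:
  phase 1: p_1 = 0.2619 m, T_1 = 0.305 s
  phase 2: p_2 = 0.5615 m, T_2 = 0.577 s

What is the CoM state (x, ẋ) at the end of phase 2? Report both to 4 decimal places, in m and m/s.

x = -0.5358, ẋ = -3.3076

phase 1: p=0.2619, T=0.305, ωT=0.974993, cosh=1.514172, sinh=1.136978; start (x,ẋ)=(0.126700, 0.387000) → end (x,ẋ)=(0.194829, 0.094590)
phase 2: p=0.5615, T=0.577, ωT=1.844496, cosh=3.241508, sinh=3.083403; start (x,ẋ)=(0.194829, 0.094590) → end (x,ẋ)=(-0.535829, -3.307556)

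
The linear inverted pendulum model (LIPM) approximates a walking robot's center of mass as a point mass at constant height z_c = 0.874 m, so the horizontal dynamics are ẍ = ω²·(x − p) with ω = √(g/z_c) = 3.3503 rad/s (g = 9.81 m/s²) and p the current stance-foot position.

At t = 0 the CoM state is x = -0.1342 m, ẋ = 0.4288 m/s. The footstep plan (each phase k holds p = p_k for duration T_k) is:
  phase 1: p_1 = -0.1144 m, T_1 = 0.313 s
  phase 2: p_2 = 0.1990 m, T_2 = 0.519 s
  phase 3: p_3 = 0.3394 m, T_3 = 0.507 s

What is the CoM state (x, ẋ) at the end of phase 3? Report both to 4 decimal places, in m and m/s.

x = -0.1354, ẋ = -1.4654

phase 1: p=-0.1144, T=0.313, ωT=1.048644, cosh=1.602096, sinh=1.251683; start (x,ẋ)=(-0.134200, 0.428800) → end (x,ẋ)=(0.014080, 0.603947)
phase 2: p=0.1990, T=0.519, ωT=1.738806, cosh=2.933137, sinh=2.757406; start (x,ẋ)=(0.014080, 0.603947) → end (x,ẋ)=(0.153671, 0.063139)
phase 3: p=0.3394, T=0.507, ωT=1.698602, cosh=2.824620, sinh=2.641681; start (x,ẋ)=(0.153671, 0.063139) → end (x,ẋ)=(-0.135429, -1.465435)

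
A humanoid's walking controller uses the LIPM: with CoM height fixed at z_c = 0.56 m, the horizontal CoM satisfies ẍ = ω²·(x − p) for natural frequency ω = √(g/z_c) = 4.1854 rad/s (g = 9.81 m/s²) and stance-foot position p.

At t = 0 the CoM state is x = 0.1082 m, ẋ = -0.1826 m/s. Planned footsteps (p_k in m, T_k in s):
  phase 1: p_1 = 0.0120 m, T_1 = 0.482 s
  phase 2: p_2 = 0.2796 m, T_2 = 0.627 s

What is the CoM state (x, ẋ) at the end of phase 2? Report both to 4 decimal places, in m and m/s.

x = 1.1511, ẋ = 3.7230

phase 1: p=0.0120, T=0.482, ωT=2.017363, cosh=3.825738, sinh=3.692733; start (x,ẋ)=(0.108200, -0.182600) → end (x,ẋ)=(0.218930, 0.788245)
phase 2: p=0.2796, T=0.627, ωT=2.624246, cosh=6.933331, sinh=6.860836; start (x,ẋ)=(0.218930, 0.788245) → end (x,ẋ)=(1.151071, 3.723007)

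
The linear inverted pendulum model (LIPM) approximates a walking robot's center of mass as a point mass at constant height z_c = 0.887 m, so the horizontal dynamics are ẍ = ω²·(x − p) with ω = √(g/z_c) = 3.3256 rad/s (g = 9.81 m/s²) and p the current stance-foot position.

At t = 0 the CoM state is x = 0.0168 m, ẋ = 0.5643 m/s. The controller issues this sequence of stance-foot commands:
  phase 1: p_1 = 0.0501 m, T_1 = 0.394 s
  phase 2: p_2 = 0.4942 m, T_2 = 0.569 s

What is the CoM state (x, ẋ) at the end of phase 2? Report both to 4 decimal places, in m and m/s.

x = 0.6606, ẋ = 0.8035

phase 1: p=0.0501, T=0.394, ωT=1.310286, cosh=1.988489, sinh=1.718746; start (x,ẋ)=(0.016800, 0.564300) → end (x,ẋ)=(0.275526, 0.931766)
phase 2: p=0.4942, T=0.569, ωT=1.892266, cosh=3.392559, sinh=3.241829; start (x,ẋ)=(0.275526, 0.931766) → end (x,ẋ)=(0.660632, 0.803546)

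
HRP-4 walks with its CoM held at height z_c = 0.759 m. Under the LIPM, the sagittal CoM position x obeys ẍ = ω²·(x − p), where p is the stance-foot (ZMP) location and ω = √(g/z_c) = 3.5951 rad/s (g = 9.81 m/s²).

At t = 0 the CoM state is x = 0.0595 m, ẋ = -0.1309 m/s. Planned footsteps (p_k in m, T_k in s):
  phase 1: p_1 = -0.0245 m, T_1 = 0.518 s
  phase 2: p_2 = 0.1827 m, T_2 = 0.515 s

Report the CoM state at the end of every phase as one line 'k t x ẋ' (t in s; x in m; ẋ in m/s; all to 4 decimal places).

1 0.5180 0.1380 0.5171
2 1.0330 0.4838 1.1889

phase 1: p=-0.0245, T=0.518, ωT=1.862262, cosh=3.296802, sinh=3.141481; start (x,ẋ)=(0.059500, -0.130900) → end (x,ẋ)=(0.138048, 0.517139)
phase 2: p=0.1827, T=0.515, ωT=1.851476, cosh=3.263111, sinh=3.106106; start (x,ẋ)=(0.138048, 0.517139) → end (x,ẋ)=(0.483795, 1.188864)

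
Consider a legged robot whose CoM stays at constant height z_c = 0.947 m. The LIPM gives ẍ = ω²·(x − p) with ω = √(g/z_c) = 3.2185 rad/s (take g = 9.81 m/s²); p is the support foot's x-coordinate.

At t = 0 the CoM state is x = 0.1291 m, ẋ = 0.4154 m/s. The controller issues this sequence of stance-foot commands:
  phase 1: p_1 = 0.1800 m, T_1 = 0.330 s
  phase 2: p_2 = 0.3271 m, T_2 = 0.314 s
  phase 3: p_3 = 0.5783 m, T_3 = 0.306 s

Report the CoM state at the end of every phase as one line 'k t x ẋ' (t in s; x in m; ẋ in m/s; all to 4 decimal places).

phase 1: p=0.1800, T=0.330, ωT=1.062105, cosh=1.619090, sinh=1.273363; start (x,ẋ)=(0.129100, 0.415400) → end (x,ẋ)=(0.261937, 0.463966)
phase 2: p=0.3271, T=0.314, ωT=1.010609, cosh=1.555635, sinh=1.191638; start (x,ẋ)=(0.261937, 0.463966) → end (x,ẋ)=(0.397511, 0.471841)
phase 3: p=0.5783, T=0.306, ωT=0.984861, cosh=1.525465, sinh=1.151974; start (x,ẋ)=(0.397511, 0.471841) → end (x,ẋ)=(0.471395, 0.049479)

1 0.3300 0.2619 0.4640
2 0.6440 0.3975 0.4718
3 0.9500 0.4714 0.0495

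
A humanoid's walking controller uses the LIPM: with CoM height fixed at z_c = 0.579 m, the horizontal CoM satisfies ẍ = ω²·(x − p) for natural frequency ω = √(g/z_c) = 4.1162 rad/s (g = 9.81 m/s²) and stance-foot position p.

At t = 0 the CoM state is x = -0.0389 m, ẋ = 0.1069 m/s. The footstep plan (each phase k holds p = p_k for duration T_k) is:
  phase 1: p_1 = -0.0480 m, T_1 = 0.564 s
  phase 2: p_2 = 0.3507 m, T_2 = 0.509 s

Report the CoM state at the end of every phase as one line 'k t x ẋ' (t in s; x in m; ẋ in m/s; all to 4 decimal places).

1 0.5640 0.1299 0.7390
2 1.0730 0.1583 -0.5891

phase 1: p=-0.0480, T=0.564, ωT=2.321537, cosh=5.144723, sinh=5.046601; start (x,ẋ)=(-0.038900, 0.106900) → end (x,ẋ)=(0.129880, 0.739004)
phase 2: p=0.3507, T=0.509, ωT=2.095146, cosh=4.124839, sinh=4.001787; start (x,ẋ)=(0.129880, 0.739004) → end (x,ẋ)=(0.158315, -0.589110)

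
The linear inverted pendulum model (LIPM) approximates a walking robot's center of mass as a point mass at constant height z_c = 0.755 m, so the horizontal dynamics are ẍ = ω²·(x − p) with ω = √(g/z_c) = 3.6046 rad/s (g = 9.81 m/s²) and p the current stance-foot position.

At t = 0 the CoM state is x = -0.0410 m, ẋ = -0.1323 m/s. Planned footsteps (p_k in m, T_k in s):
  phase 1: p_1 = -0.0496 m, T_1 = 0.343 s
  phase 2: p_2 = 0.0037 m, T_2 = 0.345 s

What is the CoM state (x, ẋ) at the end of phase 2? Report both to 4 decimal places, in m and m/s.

x = -0.2623, ẋ = -0.9171

phase 1: p=-0.0496, T=0.343, ωT=1.236378, cosh=1.866777, sinh=1.576342; start (x,ẋ)=(-0.041000, -0.132300) → end (x,ẋ)=(-0.091402, -0.198109)
phase 2: p=0.0037, T=0.345, ωT=1.243587, cosh=1.878190, sinh=1.589841; start (x,ẋ)=(-0.091402, -0.198109) → end (x,ẋ)=(-0.262298, -0.917093)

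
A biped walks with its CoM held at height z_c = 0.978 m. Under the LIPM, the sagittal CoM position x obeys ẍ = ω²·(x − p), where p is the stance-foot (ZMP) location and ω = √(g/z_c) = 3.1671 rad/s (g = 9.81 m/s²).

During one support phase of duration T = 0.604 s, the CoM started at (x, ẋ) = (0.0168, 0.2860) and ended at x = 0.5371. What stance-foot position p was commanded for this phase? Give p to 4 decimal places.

ωT = 3.1671·0.604 = 1.912928; cosh(ωT) = 3.460270, sinh(ωT) = 3.312623
x(T) = p + (x₀−p)·cosh(ωT) + (ẋ₀/ω)·sinh(ωT) ⇒ p·(1 − cosh) = x(T) − x₀·cosh − (ẋ₀/ω)·sinh
numerator   = 0.5371 − (0.0168)·3.460270 − (0.2860/3.1671)·3.312623 = 0.179826
denominator = 1 − 3.460270 = -2.460270
p = 0.179826 / -2.460270 = -0.0731

p = -0.0731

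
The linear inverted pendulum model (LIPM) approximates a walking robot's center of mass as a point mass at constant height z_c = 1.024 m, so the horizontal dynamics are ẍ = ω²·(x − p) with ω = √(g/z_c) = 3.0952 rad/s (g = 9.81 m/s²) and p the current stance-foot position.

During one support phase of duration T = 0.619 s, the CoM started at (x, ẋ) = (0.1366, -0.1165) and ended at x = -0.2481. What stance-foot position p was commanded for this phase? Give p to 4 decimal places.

p = 0.2417

ωT = 3.0952·0.619 = 1.915929; cosh(ωT) = 3.470225, sinh(ωT) = 3.323020
x(T) = p + (x₀−p)·cosh(ωT) + (ẋ₀/ω)·sinh(ωT) ⇒ p·(1 − cosh) = x(T) − x₀·cosh − (ẋ₀/ω)·sinh
numerator   = -0.2481 − (0.1366)·3.470225 − (-0.1165/3.0952)·3.323020 = -0.597058
denominator = 1 − 3.470225 = -2.470225
p = -0.597058 / -2.470225 = 0.2417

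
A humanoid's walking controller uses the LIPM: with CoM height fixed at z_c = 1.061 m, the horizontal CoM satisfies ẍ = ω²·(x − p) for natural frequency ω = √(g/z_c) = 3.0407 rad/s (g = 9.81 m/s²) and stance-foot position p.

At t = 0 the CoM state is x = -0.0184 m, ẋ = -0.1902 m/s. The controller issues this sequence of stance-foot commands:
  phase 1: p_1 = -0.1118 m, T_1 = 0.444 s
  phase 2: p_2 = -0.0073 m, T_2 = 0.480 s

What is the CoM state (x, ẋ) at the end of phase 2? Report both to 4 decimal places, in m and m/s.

phase 1: p=-0.1118, T=0.444, ωT=1.350071, cosh=2.058460, sinh=1.799238; start (x,ẋ)=(-0.018400, -0.190200) → end (x,ẋ)=(-0.032085, 0.119467)
phase 2: p=-0.0073, T=0.480, ωT=1.459536, cosh=2.268153, sinh=2.035809; start (x,ẋ)=(-0.032085, 0.119467) → end (x,ẋ)=(0.016470, 0.117545)

x = 0.0165, ẋ = 0.1175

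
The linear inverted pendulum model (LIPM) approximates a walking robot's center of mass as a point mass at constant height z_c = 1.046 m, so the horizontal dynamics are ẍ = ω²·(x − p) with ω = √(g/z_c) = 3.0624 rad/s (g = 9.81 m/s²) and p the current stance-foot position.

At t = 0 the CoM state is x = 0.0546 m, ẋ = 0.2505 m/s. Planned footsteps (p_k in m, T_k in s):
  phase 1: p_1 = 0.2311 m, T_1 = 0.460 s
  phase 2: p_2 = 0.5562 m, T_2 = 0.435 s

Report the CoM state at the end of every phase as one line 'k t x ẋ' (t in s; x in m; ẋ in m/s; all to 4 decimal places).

phase 1: p=0.2311, T=0.460, ωT=1.408704, cosh=2.167555, sinh=1.923095; start (x,ẋ)=(0.054600, 0.250500) → end (x,ẋ)=(0.005833, -0.496487)
phase 2: p=0.5562, T=0.435, ωT=1.332144, cosh=2.026535, sinh=1.762624; start (x,ẋ)=(0.005833, -0.496487) → end (x,ẋ)=(-0.844900, -3.976951)

1 0.4600 0.0058 -0.4965
2 0.8950 -0.8449 -3.9770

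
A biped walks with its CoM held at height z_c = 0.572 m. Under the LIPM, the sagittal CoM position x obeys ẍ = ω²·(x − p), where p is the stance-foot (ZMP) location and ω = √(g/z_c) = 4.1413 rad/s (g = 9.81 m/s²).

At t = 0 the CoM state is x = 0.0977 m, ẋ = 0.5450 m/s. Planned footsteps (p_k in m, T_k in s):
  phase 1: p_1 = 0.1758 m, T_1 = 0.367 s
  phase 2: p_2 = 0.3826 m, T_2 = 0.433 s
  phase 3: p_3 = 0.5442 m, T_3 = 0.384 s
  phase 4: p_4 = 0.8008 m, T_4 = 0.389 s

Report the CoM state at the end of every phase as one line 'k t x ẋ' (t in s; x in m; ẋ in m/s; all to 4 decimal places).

1 0.3670 0.2752 0.6014
2 0.8000 0.4751 0.5572
3 1.1840 0.6839 0.7505
4 1.5730 0.9321 0.7904

phase 1: p=0.1758, T=0.367, ωT=1.519857, cosh=2.395158, sinh=2.176414; start (x,ẋ)=(0.097700, 0.545000) → end (x,ẋ)=(0.275157, 0.601431)
phase 2: p=0.3826, T=0.433, ωT=1.793183, cosh=3.087488, sinh=2.921059; start (x,ẋ)=(0.275157, 0.601431) → end (x,ẋ)=(0.475089, 0.557175)
phase 3: p=0.5442, T=0.384, ωT=1.590259, cosh=2.554446, sinh=2.350574; start (x,ẋ)=(0.475089, 0.557175) → end (x,ẋ)=(0.683908, 0.750517)
phase 4: p=0.8008, T=0.389, ωT=1.610966, cosh=2.603670, sinh=2.403975; start (x,ẋ)=(0.683908, 0.750517) → end (x,ẋ)=(0.932119, 0.790376)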